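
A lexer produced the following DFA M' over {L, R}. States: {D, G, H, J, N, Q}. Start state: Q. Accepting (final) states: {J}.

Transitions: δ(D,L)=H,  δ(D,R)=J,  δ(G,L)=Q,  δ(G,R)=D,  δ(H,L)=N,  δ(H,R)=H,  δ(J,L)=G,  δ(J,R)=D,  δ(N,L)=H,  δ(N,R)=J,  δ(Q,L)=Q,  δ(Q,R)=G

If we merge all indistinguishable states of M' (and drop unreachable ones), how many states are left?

All states are reachable from the start state.
Start with accepting vs non-accepting: {J} | {D,G,H,N,Q}.
On input R, block {D,G,H,N,Q} splits into {G,H,Q} and {D,N}.
Split {G,H,Q} by δ(·,L) → {G,Q} and {H}.
Split {G,Q} by δ(·,R) → {G} and {Q}.
The partition is now stable with 5 blocks: {J} | {G} | {D,N} | {H} | {Q}.

5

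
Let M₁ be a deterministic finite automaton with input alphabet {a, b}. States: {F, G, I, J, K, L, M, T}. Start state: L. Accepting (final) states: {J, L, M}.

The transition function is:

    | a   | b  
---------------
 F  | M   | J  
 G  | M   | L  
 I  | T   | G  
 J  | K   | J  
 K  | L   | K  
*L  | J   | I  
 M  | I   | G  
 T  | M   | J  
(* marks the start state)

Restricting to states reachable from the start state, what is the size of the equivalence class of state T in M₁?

1

First remove the unreachable states {F}; 7 states remain.
Initial partition by acceptance: {J,L,M} | {G,I,K,T}.
On input a, block {J,L,M} splits into {J,M} and {L}.
Split {J,M} by δ(·,b) → {J} and {M}.
Split {G,I,K,T} by δ(·,a) → {G,T} and {K} and {I}.
On input b, block {G,T} splits into {G} and {T}.
Stable partition: {J} | {G} | {L} | {M} | {K} | {I} | {T} — 7 equivalence classes.
The equivalence class containing T is {T}, of size 1.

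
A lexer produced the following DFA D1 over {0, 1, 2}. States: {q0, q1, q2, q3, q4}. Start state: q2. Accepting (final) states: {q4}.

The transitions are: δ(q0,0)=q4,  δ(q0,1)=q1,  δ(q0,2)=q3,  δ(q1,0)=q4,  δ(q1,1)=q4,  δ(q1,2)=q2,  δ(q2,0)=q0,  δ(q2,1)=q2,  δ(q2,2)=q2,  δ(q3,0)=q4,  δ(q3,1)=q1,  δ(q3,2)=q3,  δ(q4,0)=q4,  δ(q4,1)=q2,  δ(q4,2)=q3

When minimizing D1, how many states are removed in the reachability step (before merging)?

Exploring from q2, all states are eventually visited, so none are unreachable.

0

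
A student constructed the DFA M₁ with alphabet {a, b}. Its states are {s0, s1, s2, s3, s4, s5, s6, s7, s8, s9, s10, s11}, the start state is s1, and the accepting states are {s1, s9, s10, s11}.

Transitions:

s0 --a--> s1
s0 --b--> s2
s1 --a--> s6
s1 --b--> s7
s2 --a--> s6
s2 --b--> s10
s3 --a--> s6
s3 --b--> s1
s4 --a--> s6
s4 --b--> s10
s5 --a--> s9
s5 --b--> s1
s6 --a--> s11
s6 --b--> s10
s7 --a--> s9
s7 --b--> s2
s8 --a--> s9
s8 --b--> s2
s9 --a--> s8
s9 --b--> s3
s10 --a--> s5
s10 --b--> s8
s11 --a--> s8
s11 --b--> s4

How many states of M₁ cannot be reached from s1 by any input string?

1

No path from s1 leads to s0; the other 11 states are all reachable.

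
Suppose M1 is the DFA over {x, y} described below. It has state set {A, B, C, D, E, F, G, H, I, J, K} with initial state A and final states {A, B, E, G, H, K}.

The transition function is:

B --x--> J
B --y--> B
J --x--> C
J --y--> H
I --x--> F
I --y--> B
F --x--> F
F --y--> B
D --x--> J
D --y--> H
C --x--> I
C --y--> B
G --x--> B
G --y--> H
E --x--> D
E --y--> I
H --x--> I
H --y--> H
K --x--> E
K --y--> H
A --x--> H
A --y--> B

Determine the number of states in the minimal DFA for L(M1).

3

First remove the unreachable states {D,E,G,K}; 7 states remain.
Initial partition by acceptance: {A,B,H} | {C,F,I,J}.
On input x, block {A,B,H} splits into {B,H} and {A}.
The partition is now stable with 3 blocks: {B,H} | {C,F,I,J} | {A}.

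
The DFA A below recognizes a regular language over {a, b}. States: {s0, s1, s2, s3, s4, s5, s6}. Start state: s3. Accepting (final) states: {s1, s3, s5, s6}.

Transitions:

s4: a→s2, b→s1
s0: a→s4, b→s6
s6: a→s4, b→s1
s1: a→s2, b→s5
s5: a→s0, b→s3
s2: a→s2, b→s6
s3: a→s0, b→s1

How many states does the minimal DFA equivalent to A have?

2

Every state is reachable, so we keep all 7.
P0 = {s1,s3,s5,s6} | {s0,s2,s4}.
No further refinement is possible. Final partition (2 blocks): {s1,s3,s5,s6} | {s0,s2,s4}.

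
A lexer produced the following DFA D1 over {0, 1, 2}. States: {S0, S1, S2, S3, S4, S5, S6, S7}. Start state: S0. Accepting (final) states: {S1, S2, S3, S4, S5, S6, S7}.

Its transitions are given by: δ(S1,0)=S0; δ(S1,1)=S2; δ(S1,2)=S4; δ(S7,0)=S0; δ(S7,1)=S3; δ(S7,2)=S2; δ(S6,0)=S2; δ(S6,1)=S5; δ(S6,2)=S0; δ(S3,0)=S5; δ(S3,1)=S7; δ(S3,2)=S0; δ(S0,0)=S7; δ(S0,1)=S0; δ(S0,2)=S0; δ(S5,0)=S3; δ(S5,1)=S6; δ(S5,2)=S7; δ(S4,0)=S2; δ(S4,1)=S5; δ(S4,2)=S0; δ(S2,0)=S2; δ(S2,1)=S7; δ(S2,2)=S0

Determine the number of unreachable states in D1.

BFS from S0 reaches {S0, S2, S3, S5, S6, S7}; the 2 state(s) S1, S4 are never visited.

2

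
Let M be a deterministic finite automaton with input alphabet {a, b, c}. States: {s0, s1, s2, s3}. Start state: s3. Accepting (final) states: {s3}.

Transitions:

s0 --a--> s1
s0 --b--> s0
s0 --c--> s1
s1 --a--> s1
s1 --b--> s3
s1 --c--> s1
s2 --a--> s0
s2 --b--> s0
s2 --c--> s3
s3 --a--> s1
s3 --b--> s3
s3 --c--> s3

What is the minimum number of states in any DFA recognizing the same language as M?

2

Reachable states from the start: {s1,s3}. Unreachable: {s0,s2} — drop them.
Initial partition by acceptance: {s3} | {s1}.
The partition is now stable with 2 blocks: {s3} | {s1}.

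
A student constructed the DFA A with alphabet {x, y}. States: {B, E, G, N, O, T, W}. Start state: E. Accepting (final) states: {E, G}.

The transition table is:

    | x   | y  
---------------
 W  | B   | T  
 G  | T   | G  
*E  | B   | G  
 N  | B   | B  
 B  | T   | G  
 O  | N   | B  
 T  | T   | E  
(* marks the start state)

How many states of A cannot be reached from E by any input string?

3

BFS from E reaches {B, E, G, T}; the 3 state(s) N, O, W are never visited.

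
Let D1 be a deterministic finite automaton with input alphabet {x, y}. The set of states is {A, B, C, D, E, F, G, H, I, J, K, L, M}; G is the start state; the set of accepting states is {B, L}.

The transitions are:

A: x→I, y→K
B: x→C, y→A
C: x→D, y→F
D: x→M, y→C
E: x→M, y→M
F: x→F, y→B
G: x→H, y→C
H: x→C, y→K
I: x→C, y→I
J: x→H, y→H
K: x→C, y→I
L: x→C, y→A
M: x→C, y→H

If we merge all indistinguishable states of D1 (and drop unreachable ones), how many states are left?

6

States {E,J,L} cannot be reached from the start state, so discard them.
P0 = {B} | {A,C,D,F,G,H,I,K,M}.
Split {A,C,D,F,G,H,I,K,M} by δ(·,y) → {A,C,D,G,H,I,K,M} and {F}.
Split {A,C,D,G,H,I,K,M} by δ(·,y) → {A,D,G,H,I,K,M} and {C}.
Split {A,D,G,H,I,K,M} by δ(·,x) → {H,I,K,M} and {A,D,G}.
On input y, block {A,D,G} splits into {D,G} and {A}.
No further refinement is possible. Final partition (6 blocks): {B} | {H,I,K,M} | {F} | {C} | {D,G} | {A}.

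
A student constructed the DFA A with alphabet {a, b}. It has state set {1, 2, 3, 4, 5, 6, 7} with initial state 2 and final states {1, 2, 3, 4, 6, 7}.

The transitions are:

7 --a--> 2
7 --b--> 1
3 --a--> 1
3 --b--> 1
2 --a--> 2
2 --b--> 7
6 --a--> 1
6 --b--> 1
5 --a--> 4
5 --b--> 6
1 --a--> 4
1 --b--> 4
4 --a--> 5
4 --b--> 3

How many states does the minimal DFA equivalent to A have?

All states are reachable from the start state.
Start with accepting vs non-accepting: {1,2,3,4,6,7} | {5}.
Refine {1,2,3,4,6,7} on symbol a: members go to different blocks, giving {1,2,3,6,7} and {4}.
Refine {1,2,3,6,7} on symbol a: members go to different blocks, giving {2,3,6,7} and {1}.
Split {2,3,6,7} by δ(·,a) → {2,7} and {3,6}.
Refine {2,7} on symbol b: members go to different blocks, giving {2} and {7}.
Stable partition: {2} | {5} | {4} | {1} | {3,6} | {7} — 6 equivalence classes.

6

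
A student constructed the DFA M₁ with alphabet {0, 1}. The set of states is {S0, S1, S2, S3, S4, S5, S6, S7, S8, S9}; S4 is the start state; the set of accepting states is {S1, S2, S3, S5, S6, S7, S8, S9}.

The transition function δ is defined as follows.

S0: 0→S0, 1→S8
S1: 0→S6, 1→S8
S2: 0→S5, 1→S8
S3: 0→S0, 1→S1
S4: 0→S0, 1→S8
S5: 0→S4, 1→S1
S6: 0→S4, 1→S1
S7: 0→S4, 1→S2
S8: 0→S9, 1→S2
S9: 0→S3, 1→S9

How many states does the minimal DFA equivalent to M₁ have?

Reachable states from the start: {S0,S1,S2,S3,S4,S5,S6,S8,S9}. Unreachable: {S7} — drop them.
Initial partition by acceptance: {S1,S2,S3,S5,S6,S8,S9} | {S0,S4}.
On input 0, block {S1,S2,S3,S5,S6,S8,S9} splits into {S1,S2,S8,S9} and {S3,S5,S6}.
Refine {S1,S2,S8,S9} on symbol 0: members go to different blocks, giving {S1,S2,S9} and {S8}.
Split {S1,S2,S9} by δ(·,1) → {S1,S2} and {S9}.
The partition is now stable with 5 blocks: {S1,S2} | {S0,S4} | {S3,S5,S6} | {S8} | {S9}.

5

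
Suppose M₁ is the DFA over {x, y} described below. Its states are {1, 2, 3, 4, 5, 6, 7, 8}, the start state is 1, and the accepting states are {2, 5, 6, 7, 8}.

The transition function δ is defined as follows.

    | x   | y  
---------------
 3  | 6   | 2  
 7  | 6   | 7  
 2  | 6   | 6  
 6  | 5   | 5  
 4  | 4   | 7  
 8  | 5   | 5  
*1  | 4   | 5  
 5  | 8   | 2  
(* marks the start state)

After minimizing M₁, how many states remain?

2

States {3} cannot be reached from the start state, so discard them.
Start with accepting vs non-accepting: {2,5,6,7,8} | {1,4}.
Stable partition: {2,5,6,7,8} | {1,4} — 2 equivalence classes.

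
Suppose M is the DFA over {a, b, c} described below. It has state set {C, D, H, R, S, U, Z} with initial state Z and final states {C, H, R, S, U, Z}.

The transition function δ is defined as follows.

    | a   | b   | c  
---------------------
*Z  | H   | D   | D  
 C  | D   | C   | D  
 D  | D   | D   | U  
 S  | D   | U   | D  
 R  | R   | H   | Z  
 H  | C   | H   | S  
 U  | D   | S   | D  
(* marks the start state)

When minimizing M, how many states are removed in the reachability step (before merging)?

1

Starting at Z and following transitions, the reachable set is {C, D, H, S, U, Z}. That leaves R unreachable — 1 in total.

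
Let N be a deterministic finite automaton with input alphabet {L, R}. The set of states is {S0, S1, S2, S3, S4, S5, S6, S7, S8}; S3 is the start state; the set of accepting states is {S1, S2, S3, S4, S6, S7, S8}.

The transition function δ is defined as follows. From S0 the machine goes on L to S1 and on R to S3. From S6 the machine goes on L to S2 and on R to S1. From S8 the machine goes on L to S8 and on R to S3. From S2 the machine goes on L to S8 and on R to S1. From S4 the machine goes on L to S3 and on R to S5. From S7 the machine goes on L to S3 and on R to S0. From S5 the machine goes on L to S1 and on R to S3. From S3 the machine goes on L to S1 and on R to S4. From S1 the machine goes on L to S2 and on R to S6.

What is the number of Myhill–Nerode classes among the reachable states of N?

6

States {S0,S7} cannot be reached from the start state, so discard them.
Initial partition by acceptance: {S1,S2,S3,S4,S6,S8} | {S5}.
On input R, block {S1,S2,S3,S4,S6,S8} splits into {S1,S2,S3,S6,S8} and {S4}.
Refine {S1,S2,S3,S6,S8} on symbol R: members go to different blocks, giving {S1,S2,S6,S8} and {S3}.
Refine {S1,S2,S6,S8} on symbol R: members go to different blocks, giving {S1,S2,S6} and {S8}.
Refine {S1,S2,S6} on symbol L: members go to different blocks, giving {S1,S6} and {S2}.
Stable partition: {S1,S6} | {S5} | {S4} | {S3} | {S8} | {S2} — 6 equivalence classes.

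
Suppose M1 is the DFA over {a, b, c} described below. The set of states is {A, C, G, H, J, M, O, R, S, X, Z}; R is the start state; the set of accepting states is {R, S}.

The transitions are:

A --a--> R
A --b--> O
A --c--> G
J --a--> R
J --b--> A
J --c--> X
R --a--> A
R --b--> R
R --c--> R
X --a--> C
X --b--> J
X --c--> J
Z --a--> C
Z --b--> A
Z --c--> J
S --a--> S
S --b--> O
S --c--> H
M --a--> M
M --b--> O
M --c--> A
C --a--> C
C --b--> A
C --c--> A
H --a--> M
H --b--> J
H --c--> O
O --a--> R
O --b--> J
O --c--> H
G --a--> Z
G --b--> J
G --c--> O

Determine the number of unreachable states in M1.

1

No path from R leads to S; the other 10 states are all reachable.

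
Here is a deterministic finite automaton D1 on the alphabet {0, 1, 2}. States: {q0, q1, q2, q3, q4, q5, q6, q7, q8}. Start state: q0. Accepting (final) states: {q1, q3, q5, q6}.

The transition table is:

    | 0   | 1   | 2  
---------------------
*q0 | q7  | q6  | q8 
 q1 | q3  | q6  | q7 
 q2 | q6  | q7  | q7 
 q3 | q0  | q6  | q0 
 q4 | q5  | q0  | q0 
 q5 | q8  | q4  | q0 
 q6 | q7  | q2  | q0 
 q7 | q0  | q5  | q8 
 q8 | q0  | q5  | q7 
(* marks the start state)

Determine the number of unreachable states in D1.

BFS from q0 reaches {q0, q2, q4, q5, q6, q7, q8}; the 2 state(s) q1, q3 are never visited.

2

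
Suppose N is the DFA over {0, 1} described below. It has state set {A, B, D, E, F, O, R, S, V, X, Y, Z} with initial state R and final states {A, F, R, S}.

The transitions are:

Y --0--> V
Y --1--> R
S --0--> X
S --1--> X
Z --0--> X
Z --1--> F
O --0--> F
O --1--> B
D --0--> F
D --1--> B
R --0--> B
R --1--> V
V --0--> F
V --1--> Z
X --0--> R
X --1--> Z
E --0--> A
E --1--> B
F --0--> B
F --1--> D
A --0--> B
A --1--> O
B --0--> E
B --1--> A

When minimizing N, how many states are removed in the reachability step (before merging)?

2

Starting at R and following transitions, the reachable set is {A, B, D, E, F, O, R, V, X, Z}. That leaves S, Y unreachable — 2 in total.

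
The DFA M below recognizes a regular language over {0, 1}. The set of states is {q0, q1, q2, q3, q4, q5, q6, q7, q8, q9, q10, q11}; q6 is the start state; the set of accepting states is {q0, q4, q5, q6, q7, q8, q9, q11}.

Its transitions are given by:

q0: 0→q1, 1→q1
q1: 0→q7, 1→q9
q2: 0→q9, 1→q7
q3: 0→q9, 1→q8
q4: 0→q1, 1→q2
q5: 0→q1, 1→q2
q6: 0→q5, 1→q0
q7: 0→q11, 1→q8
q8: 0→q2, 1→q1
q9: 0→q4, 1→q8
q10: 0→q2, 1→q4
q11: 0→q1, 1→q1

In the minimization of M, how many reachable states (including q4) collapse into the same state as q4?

States {q3,q10} cannot be reached from the start state, so discard them.
Initial partition by acceptance: {q0,q4,q5,q6,q7,q8,q9,q11} | {q1,q2}.
On input 0, block {q0,q4,q5,q6,q7,q8,q9,q11} splits into {q0,q4,q5,q8,q11} and {q6,q7,q9}.
Stable partition: {q0,q4,q5,q8,q11} | {q1,q2} | {q6,q7,q9} — 3 equivalence classes.
State q4 belongs to the block {q0,q4,q5,q8,q11}, which has 5 states.

5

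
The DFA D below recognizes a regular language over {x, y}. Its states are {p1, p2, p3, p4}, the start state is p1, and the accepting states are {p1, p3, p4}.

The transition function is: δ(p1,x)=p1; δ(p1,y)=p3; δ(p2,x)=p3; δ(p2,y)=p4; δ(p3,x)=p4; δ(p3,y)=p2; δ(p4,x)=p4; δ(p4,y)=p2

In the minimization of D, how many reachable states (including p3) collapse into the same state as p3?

All states are reachable from the start state.
Start with accepting vs non-accepting: {p1,p3,p4} | {p2}.
Refine {p1,p3,p4} on symbol y: members go to different blocks, giving {p3,p4} and {p1}.
Stable partition: {p3,p4} | {p2} | {p1} — 3 equivalence classes.
The equivalence class containing p3 is {p3,p4}, of size 2.

2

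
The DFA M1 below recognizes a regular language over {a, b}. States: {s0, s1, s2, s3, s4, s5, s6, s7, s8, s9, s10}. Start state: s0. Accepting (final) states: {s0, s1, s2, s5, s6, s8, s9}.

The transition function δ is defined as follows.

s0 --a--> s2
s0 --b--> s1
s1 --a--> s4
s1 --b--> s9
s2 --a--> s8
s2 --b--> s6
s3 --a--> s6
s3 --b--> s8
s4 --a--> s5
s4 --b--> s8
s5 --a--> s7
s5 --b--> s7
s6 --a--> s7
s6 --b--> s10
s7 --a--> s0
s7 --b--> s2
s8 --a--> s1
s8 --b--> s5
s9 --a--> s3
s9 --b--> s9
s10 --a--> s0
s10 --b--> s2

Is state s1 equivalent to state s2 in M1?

Every state is reachable, so we keep all 11.
P0 = {s0,s1,s2,s5,s6,s8,s9} | {s3,s4,s7,s10}.
Refine {s0,s1,s2,s5,s6,s8,s9} on symbol a: members go to different blocks, giving {s1,s5,s6,s9} and {s0,s2,s8}.
On input b, block {s1,s5,s6,s9} splits into {s1,s9} and {s5,s6}.
Split {s3,s4,s7,s10} by δ(·,a) → {s3,s4} and {s7,s10}.
Split {s0,s2,s8} by δ(·,a) → {s0,s2} and {s8}.
On input a, block {s0,s2} splits into {s0} and {s2}.
The partition is now stable with 7 blocks: {s1,s9} | {s3,s4} | {s0} | {s5,s6} | {s7,s10} | {s8} | {s2}.
s1 and s2 end up in different blocks, so they are distinguishable. For instance, the string 'a' is accepted from only s2.

No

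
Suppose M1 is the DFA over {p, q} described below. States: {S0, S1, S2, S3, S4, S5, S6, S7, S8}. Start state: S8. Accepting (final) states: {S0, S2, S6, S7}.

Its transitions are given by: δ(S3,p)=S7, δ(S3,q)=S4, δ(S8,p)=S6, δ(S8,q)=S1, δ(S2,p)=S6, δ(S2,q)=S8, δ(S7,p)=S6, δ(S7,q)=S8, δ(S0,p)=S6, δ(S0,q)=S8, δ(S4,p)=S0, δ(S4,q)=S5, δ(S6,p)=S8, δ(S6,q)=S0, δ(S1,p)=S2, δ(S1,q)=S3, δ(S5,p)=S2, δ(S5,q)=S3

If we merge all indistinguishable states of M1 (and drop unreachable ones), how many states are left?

4

Start with accepting vs non-accepting: {S0,S2,S6,S7} | {S1,S3,S4,S5,S8}.
Refine {S0,S2,S6,S7} on symbol p: members go to different blocks, giving {S0,S2,S7} and {S6}.
On input p, block {S1,S3,S4,S5,S8} splits into {S1,S3,S4,S5} and {S8}.
The partition is now stable with 4 blocks: {S0,S2,S7} | {S1,S3,S4,S5} | {S6} | {S8}.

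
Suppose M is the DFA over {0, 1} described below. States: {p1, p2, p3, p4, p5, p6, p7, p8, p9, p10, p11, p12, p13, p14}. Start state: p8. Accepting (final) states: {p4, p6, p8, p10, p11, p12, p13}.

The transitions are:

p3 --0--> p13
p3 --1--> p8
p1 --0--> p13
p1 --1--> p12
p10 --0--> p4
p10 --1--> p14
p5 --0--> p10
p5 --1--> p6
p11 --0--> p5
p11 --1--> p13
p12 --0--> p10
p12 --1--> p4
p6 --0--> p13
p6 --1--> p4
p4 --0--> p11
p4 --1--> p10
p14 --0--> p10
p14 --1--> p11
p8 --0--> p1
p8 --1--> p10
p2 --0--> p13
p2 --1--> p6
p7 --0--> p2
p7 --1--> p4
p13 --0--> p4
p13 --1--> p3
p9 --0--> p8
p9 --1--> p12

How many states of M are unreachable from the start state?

BFS from p8 reaches {p1, p3, p4, p5, p6, p8, p10, p11, p12, p13, p14}; the 3 state(s) p2, p7, p9 are never visited.

3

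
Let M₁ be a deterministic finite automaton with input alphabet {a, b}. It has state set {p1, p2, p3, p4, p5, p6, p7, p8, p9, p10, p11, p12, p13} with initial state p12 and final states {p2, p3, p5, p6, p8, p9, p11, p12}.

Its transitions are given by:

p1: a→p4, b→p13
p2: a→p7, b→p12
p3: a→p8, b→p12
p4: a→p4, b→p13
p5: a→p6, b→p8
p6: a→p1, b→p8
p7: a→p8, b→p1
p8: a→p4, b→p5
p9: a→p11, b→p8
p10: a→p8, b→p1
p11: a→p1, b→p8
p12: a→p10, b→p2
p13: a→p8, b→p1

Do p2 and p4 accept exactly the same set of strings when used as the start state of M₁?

First remove the unreachable states {p3,p9,p11}; 10 states remain.
Start with accepting vs non-accepting: {p2,p5,p6,p8,p12} | {p1,p4,p7,p10,p13}.
Split {p2,p5,p6,p8,p12} by δ(·,a) → {p2,p6,p8,p12} and {p5}.
Split {p2,p6,p8,p12} by δ(·,b) → {p2,p6,p12} and {p8}.
On input b, block {p2,p6,p12} splits into {p2,p12} and {p6}.
Split {p1,p4,p7,p10,p13} by δ(·,a) → {p7,p10,p13} and {p1,p4}.
The partition is now stable with 6 blocks: {p2,p12} | {p7,p10,p13} | {p5} | {p8} | {p6} | {p1,p4}.
p2 and p4 end up in different blocks, so they are distinguishable. For instance, the string 'ε' is accepted from only p2.

No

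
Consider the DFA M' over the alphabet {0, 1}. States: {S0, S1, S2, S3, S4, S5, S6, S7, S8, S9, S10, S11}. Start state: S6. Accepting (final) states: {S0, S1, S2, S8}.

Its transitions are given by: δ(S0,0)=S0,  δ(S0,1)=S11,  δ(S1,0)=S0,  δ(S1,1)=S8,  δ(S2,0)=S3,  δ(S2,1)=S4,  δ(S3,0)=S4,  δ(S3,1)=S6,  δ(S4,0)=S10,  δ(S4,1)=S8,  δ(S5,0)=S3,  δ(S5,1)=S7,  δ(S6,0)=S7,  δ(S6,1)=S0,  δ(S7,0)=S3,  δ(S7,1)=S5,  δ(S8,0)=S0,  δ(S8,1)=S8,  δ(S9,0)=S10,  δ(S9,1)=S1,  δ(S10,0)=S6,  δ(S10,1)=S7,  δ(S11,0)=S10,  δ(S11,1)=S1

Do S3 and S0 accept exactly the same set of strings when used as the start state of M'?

No

First remove the unreachable states {S2,S9}; 10 states remain.
Start with accepting vs non-accepting: {S0,S1,S8} | {S3,S4,S5,S6,S7,S10,S11}.
Split {S0,S1,S8} by δ(·,1) → {S1,S8} and {S0}.
On input 1, block {S3,S4,S5,S6,S7,S10,S11} splits into {S3,S5,S7,S10} and {S4,S11} and {S6}.
Split {S3,S5,S7,S10} by δ(·,0) → {S5,S7} and {S3} and {S10}.
No further refinement is possible. Final partition (7 blocks): {S1,S8} | {S5,S7} | {S0} | {S4,S11} | {S6} | {S3} | {S10}.
S3 and S0 end up in different blocks, so they are distinguishable. For instance, the string 'ε' is accepted from only S0.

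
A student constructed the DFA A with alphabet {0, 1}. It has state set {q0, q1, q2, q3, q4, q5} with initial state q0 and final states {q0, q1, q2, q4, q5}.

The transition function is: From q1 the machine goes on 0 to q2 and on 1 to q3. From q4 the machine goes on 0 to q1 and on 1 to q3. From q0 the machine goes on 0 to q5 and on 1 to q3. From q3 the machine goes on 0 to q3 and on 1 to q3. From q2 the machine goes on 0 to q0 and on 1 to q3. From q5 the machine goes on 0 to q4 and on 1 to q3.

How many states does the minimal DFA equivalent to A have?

2

Start with accepting vs non-accepting: {q0,q1,q2,q4,q5} | {q3}.
The partition is now stable with 2 blocks: {q0,q1,q2,q4,q5} | {q3}.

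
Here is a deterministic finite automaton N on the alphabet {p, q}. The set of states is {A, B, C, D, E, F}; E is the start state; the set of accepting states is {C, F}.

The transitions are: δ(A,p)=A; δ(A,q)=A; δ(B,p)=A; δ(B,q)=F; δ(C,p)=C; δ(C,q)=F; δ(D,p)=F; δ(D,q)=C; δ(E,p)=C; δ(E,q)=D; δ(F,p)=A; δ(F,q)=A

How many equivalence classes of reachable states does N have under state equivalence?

5

States {B} cannot be reached from the start state, so discard them.
P0 = {C,F} | {A,D,E}.
Refine {C,F} on symbol p: members go to different blocks, giving {C} and {F}.
Refine {A,D,E} on symbol p: members go to different blocks, giving {A} and {D} and {E}.
Stable partition: {C} | {A} | {F} | {D} | {E} — 5 equivalence classes.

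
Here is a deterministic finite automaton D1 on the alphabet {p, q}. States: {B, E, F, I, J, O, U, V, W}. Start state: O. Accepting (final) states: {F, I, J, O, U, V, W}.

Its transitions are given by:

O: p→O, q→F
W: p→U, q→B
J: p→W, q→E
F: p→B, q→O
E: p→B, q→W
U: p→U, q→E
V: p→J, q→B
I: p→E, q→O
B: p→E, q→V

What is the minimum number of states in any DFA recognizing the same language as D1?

4

Reachable states from the start: {B,E,F,J,O,U,V,W}. Unreachable: {I} — drop them.
Start with accepting vs non-accepting: {F,J,O,U,V,W} | {B,E}.
Split {F,J,O,U,V,W} by δ(·,p) → {J,O,U,V,W} and {F}.
Split {J,O,U,V,W} by δ(·,q) → {J,U,V,W} and {O}.
Stable partition: {J,U,V,W} | {B,E} | {F} | {O} — 4 equivalence classes.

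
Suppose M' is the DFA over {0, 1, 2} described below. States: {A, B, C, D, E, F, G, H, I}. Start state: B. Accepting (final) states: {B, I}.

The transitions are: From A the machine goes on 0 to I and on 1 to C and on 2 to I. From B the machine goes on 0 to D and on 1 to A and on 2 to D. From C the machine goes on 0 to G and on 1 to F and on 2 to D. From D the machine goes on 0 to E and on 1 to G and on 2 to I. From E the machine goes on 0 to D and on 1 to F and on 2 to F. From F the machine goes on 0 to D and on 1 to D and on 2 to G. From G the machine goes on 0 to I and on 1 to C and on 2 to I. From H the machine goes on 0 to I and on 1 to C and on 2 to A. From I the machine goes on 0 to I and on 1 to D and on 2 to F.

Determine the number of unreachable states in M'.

1

No path from B leads to H; the other 8 states are all reachable.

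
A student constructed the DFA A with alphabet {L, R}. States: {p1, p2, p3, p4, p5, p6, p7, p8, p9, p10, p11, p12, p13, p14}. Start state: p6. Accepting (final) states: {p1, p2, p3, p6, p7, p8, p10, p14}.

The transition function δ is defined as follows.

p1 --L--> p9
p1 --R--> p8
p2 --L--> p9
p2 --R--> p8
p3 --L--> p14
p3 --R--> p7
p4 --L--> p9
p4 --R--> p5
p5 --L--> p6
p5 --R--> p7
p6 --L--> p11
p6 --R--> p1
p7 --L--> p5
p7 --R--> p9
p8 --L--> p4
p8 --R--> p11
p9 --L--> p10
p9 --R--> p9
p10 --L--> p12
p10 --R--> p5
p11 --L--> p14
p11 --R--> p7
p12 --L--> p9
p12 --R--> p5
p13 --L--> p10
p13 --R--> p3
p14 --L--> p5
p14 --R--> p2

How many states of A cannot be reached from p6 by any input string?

Starting at p6 and following transitions, the reachable set is {p1, p2, p4, p5, p6, p7, p8, p9, p10, p11, p12, p14}. That leaves p3, p13 unreachable — 2 in total.

2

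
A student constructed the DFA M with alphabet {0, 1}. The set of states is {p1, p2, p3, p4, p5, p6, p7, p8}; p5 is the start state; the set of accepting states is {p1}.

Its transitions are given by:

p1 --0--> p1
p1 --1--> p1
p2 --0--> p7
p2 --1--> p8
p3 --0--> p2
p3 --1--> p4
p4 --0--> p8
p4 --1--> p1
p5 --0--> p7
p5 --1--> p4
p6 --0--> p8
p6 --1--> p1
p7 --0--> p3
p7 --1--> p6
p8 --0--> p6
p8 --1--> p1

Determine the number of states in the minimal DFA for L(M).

3

All states are reachable from the start state.
P0 = {p1} | {p2,p3,p4,p5,p6,p7,p8}.
On input 1, block {p2,p3,p4,p5,p6,p7,p8} splits into {p2,p3,p5,p7} and {p4,p6,p8}.
The partition is now stable with 3 blocks: {p1} | {p2,p3,p5,p7} | {p4,p6,p8}.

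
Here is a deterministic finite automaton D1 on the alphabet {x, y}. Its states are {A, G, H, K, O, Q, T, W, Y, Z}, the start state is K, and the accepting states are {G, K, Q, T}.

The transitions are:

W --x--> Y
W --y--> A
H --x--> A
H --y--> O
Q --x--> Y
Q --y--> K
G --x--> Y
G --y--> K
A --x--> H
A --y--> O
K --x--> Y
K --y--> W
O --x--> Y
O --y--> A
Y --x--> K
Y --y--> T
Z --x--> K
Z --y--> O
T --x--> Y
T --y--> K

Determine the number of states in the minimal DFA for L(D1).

States {G,Q,Z} cannot be reached from the start state, so discard them.
Initial partition by acceptance: {K,T} | {A,H,O,W,Y}.
On input y, block {K,T} splits into {T} and {K}.
Split {A,H,O,W,Y} by δ(·,x) → {A,H,O,W} and {Y}.
Split {A,H,O,W} by δ(·,x) → {A,H} and {O,W}.
No further refinement is possible. Final partition (5 blocks): {T} | {A,H} | {K} | {Y} | {O,W}.

5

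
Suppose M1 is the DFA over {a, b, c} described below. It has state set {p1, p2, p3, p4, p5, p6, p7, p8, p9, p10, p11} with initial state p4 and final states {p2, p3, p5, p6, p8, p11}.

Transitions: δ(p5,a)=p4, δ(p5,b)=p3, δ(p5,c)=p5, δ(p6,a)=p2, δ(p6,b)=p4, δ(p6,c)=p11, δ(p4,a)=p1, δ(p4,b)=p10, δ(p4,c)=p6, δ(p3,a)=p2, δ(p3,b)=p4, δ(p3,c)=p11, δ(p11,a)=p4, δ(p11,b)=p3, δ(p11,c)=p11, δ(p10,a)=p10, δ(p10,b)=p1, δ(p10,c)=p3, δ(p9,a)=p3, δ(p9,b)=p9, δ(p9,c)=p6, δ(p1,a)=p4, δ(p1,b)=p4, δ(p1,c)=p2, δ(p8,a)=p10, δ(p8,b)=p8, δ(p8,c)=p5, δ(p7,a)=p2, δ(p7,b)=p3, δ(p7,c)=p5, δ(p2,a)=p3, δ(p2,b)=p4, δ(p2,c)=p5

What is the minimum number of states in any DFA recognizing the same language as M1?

Reachable states from the start: {p1,p2,p3,p4,p5,p6,p10,p11}. Unreachable: {p7,p8,p9} — drop them.
P0 = {p2,p3,p5,p6,p11} | {p1,p4,p10}.
Split {p2,p3,p5,p6,p11} by δ(·,a) → {p2,p3,p6} and {p5,p11}.
The partition is now stable with 3 blocks: {p2,p3,p6} | {p1,p4,p10} | {p5,p11}.

3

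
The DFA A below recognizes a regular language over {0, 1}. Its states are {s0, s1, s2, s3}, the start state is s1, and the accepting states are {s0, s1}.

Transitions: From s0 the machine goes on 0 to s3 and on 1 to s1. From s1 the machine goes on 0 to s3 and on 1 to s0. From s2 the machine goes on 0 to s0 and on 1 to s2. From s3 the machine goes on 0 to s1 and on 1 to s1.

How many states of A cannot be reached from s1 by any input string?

No path from s1 leads to s2; the other 3 states are all reachable.

1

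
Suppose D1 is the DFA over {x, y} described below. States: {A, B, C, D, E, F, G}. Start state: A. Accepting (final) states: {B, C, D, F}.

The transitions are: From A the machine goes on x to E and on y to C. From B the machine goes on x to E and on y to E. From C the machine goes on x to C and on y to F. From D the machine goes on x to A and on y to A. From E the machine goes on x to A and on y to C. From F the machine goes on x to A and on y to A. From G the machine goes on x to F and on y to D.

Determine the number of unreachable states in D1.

BFS from A reaches {A, C, E, F}; the 3 state(s) B, D, G are never visited.

3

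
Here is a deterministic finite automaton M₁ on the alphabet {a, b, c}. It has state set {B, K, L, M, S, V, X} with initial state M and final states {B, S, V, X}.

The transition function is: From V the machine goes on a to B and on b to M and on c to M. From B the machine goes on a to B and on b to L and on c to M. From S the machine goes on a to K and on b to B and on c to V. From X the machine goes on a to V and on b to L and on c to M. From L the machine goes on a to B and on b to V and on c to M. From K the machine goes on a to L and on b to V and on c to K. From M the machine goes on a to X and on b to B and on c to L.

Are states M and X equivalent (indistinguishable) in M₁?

States {K,S} cannot be reached from the start state, so discard them.
Start with accepting vs non-accepting: {B,V,X} | {L,M}.
No further refinement is possible. Final partition (2 blocks): {B,V,X} | {L,M}.
M and X end up in different blocks, so they are distinguishable. For instance, the string 'ε' is accepted from only X.

No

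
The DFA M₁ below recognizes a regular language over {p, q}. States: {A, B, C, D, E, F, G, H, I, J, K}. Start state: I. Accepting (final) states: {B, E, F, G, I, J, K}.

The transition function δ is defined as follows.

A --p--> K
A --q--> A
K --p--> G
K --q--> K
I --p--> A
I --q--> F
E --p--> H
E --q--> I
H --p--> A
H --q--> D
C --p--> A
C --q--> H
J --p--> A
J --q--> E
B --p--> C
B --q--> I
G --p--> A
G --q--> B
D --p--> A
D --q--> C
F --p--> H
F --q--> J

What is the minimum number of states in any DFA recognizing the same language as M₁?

All states are reachable from the start state.
Initial partition by acceptance: {B,E,F,G,I,J,K} | {A,C,D,H}.
Split {B,E,F,G,I,J,K} by δ(·,p) → {B,E,F,G,I,J} and {K}.
On input p, block {A,C,D,H} splits into {C,D,H} and {A}.
Refine {B,E,F,G,I,J} on symbol p: members go to different blocks, giving {B,E,F} and {G,I,J}.
The partition is now stable with 5 blocks: {B,E,F} | {C,D,H} | {K} | {A} | {G,I,J}.

5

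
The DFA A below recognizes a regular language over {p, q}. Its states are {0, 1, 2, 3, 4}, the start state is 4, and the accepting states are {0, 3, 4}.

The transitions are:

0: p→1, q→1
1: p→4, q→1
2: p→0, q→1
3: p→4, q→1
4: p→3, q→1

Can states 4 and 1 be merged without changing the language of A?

Reachable states from the start: {1,3,4}. Unreachable: {0,2} — drop them.
Start with accepting vs non-accepting: {3,4} | {1}.
Stable partition: {3,4} | {1} — 2 equivalence classes.
4 and 1 end up in different blocks, so they are distinguishable. For instance, the string 'ε' is accepted from only 4.

No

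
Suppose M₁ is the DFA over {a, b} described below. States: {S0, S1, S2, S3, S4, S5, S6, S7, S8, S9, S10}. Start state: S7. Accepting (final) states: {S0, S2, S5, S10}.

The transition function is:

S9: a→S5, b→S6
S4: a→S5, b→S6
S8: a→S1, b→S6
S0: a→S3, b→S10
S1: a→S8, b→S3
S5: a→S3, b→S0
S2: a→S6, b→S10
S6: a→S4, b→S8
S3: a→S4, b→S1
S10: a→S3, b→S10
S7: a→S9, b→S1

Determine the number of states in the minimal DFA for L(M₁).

4

Reachable states from the start: {S0,S1,S3,S4,S5,S6,S7,S8,S9,S10}. Unreachable: {S2} — drop them.
Initial partition by acceptance: {S0,S5,S10} | {S1,S3,S4,S6,S7,S8,S9}.
On input a, block {S1,S3,S4,S6,S7,S8,S9} splits into {S1,S3,S6,S7,S8} and {S4,S9}.
On input a, block {S1,S3,S6,S7,S8} splits into {S3,S6,S7} and {S1,S8}.
Stable partition: {S0,S5,S10} | {S3,S6,S7} | {S4,S9} | {S1,S8} — 4 equivalence classes.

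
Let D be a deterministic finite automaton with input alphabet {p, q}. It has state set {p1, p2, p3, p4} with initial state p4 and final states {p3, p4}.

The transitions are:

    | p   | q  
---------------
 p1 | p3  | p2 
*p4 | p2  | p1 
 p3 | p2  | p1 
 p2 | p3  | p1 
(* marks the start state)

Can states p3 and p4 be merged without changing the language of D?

Initial partition by acceptance: {p3,p4} | {p1,p2}.
No further refinement is possible. Final partition (2 blocks): {p3,p4} | {p1,p2}.
p3 and p4 lie in the same block of the stable partition, so they are equivalent — no string distinguishes them.

Yes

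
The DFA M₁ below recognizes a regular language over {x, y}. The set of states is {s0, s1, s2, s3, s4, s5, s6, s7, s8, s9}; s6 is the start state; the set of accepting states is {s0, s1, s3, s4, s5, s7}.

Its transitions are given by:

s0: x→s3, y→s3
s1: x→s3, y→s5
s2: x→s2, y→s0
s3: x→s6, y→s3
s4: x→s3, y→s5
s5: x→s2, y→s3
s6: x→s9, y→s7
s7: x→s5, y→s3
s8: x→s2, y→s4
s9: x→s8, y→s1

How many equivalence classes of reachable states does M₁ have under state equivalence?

3

Initial partition by acceptance: {s0,s1,s3,s4,s5,s7} | {s2,s6,s8,s9}.
Refine {s0,s1,s3,s4,s5,s7} on symbol x: members go to different blocks, giving {s0,s1,s4,s7} and {s3,s5}.
The partition is now stable with 3 blocks: {s0,s1,s4,s7} | {s2,s6,s8,s9} | {s3,s5}.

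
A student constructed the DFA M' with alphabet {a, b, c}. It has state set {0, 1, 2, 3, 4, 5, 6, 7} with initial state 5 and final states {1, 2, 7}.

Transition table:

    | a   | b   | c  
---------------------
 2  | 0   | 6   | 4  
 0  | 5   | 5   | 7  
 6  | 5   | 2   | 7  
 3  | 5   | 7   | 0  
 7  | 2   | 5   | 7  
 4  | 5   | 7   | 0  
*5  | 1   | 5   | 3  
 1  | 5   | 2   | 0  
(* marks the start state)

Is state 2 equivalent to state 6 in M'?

All states are reachable from the start state.
P0 = {1,2,7} | {0,3,4,5,6}.
Split {1,2,7} by δ(·,a) → {1,2} and {7}.
On input b, block {1,2} splits into {1} and {2}.
Split {0,3,4,5,6} by δ(·,a) → {0,3,4,6} and {5}.
On input b, block {0,3,4,6} splits into {3,4} and {0} and {6}.
Stable partition: {1} | {3,4} | {7} | {2} | {5} | {0} | {6} — 7 equivalence classes.
2 and 6 end up in different blocks, so they are distinguishable. For instance, the string 'ε' is accepted from only 2.

No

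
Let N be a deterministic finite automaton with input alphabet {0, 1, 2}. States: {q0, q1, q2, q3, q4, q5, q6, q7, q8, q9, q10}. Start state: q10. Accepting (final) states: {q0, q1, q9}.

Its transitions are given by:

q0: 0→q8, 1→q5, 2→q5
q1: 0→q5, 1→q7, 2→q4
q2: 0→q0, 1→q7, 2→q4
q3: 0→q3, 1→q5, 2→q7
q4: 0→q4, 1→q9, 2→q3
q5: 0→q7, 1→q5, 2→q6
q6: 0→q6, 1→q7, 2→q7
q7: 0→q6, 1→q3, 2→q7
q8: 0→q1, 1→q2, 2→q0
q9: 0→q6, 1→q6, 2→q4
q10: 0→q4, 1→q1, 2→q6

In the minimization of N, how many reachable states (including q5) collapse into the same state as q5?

First remove the unreachable states {q0,q2,q8}; 8 states remain.
P0 = {q1,q9} | {q3,q4,q5,q6,q7,q10}.
Refine {q3,q4,q5,q6,q7,q10} on symbol 1: members go to different blocks, giving {q3,q5,q6,q7} and {q4,q10}.
The partition is now stable with 3 blocks: {q1,q9} | {q3,q5,q6,q7} | {q4,q10}.
State q5 belongs to the block {q3,q5,q6,q7}, which has 4 states.

4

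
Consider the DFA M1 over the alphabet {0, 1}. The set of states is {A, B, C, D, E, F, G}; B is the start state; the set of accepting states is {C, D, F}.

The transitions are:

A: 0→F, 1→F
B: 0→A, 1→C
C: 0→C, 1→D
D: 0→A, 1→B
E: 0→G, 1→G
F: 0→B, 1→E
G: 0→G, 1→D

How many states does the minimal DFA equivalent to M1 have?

Every state is reachable, so we keep all 7.
Initial partition by acceptance: {C,D,F} | {A,B,E,G}.
Refine {C,D,F} on symbol 0: members go to different blocks, giving {D,F} and {C}.
Refine {A,B,E,G} on symbol 0: members go to different blocks, giving {B,E,G} and {A}.
Split {D,F} by δ(·,0) → {D} and {F}.
Refine {B,E,G} on symbol 0: members go to different blocks, giving {E,G} and {B}.
Refine {E,G} on symbol 1: members go to different blocks, giving {E} and {G}.
No further refinement is possible. Final partition (7 blocks): {D} | {E} | {C} | {A} | {F} | {B} | {G}.

7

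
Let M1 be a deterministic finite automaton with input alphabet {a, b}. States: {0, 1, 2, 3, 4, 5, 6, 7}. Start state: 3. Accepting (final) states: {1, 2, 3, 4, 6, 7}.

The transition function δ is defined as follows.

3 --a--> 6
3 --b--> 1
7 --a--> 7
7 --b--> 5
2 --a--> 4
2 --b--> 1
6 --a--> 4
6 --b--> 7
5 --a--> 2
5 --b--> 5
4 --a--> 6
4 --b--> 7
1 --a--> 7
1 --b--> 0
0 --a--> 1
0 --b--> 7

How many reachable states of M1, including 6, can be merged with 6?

Initial partition by acceptance: {1,2,3,4,6,7} | {0,5}.
Split {1,2,3,4,6,7} by δ(·,b) → {2,3,4,6} and {1,7}.
On input a, block {0,5} splits into {0} and {5}.
Split {1,7} by δ(·,b) → {1} and {7}.
Split {2,3,4,6} by δ(·,b) → {2,3} and {4,6}.
The partition is now stable with 6 blocks: {2,3} | {0} | {1} | {5} | {7} | {4,6}.
The equivalence class containing 6 is {4,6}, of size 2.

2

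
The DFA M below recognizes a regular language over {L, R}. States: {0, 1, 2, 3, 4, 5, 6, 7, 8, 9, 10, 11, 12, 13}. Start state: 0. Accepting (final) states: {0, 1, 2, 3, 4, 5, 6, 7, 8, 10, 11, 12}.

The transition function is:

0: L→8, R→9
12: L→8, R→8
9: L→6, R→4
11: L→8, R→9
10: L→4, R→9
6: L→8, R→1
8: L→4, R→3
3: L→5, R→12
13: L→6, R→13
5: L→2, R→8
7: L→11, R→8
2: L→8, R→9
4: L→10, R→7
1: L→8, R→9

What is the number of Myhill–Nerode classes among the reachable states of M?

Reachable states from the start: {0,1,2,3,4,5,6,7,8,9,10,11,12}. Unreachable: {13} — drop them.
Initial partition by acceptance: {0,1,2,3,4,5,6,7,8,10,11,12} | {9}.
Refine {0,1,2,3,4,5,6,7,8,10,11,12} on symbol R: members go to different blocks, giving {3,4,5,6,7,8,12} and {0,1,2,10,11}.
Refine {3,4,5,6,7,8,12} on symbol L: members go to different blocks, giving {3,6,8,12} and {4,5,7}.
Refine {3,6,8,12} on symbol L: members go to different blocks, giving {3,8} and {6,12}.
Split {3,8} by δ(·,R) → {3} and {8}.
Refine {0,1,2,10,11} on symbol L: members go to different blocks, giving {0,1,2,11} and {10}.
Split {4,5,7} by δ(·,L) → {5,7} and {4}.
Refine {6,12} on symbol R: members go to different blocks, giving {6} and {12}.
Stable partition: {3} | {9} | {0,1,2,11} | {5,7} | {6} | {8} | {10} | {4} | {12} — 9 equivalence classes.

9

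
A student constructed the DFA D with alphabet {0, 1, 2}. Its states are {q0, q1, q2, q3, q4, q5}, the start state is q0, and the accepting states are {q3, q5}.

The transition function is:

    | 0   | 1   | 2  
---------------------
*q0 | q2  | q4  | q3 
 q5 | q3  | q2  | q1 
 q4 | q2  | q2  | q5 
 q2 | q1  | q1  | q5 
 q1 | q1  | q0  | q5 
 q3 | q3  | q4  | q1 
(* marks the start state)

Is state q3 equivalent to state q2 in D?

No

P0 = {q3,q5} | {q0,q1,q2,q4}.
No further refinement is possible. Final partition (2 blocks): {q3,q5} | {q0,q1,q2,q4}.
q3 and q2 end up in different blocks, so they are distinguishable. For instance, the string 'ε' is accepted from only q3.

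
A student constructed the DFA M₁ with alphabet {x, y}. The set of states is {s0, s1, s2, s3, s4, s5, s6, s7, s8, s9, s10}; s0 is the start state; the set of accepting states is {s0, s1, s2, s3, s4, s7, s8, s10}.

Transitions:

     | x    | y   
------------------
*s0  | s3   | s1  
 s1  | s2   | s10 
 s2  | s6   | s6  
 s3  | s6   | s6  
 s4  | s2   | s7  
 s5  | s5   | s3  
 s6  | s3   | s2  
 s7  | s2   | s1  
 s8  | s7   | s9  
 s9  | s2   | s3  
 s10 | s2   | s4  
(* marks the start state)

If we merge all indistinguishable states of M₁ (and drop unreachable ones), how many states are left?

3

Reachable states from the start: {s0,s1,s2,s3,s4,s6,s7,s10}. Unreachable: {s5,s8,s9} — drop them.
Initial partition by acceptance: {s0,s1,s2,s3,s4,s7,s10} | {s6}.
Refine {s0,s1,s2,s3,s4,s7,s10} on symbol x: members go to different blocks, giving {s0,s1,s4,s7,s10} and {s2,s3}.
The partition is now stable with 3 blocks: {s0,s1,s4,s7,s10} | {s6} | {s2,s3}.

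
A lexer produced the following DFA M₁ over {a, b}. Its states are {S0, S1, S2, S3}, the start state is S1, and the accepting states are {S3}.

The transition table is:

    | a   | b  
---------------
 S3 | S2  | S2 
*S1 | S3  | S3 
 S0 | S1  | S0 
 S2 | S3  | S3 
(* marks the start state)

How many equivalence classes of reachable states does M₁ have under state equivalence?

First remove the unreachable states {S0}; 3 states remain.
Initial partition by acceptance: {S3} | {S1,S2}.
Stable partition: {S3} | {S1,S2} — 2 equivalence classes.

2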